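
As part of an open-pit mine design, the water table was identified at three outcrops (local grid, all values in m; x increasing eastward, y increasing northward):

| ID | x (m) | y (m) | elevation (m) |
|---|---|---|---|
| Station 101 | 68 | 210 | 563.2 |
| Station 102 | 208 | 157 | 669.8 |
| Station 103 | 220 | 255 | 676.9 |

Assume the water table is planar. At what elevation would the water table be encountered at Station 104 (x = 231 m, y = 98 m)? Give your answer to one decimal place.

688.3 m

Let the plane be z = a·x + b·y + c.
Station 102−Station 101: 140a − 53b = 106.6;  Station 103−Station 101: 152a + 45b = 113.7.
Solving gives a = 0.75391, b = −0.01987.
Then c = 563.2 − a·68 − b·210 = 516.11.
At (231, 98): z = 174.2 − 1.9 + 516.11 = 688.3 m.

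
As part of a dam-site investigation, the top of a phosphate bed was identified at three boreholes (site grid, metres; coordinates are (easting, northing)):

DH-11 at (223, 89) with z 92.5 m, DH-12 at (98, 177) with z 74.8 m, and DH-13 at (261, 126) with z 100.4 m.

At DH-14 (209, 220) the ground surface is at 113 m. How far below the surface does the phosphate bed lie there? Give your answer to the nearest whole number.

Two edge vectors: DH-11→DH-12 = (-125, 88, -17.7), DH-11→DH-13 = (38, 37, 7.9).
Normal n = (DH-11→DH-12) × (DH-11→DH-13) = (1350.1, 314.9, -7969).
So ∂z/∂E = −n_x/n_z = 0.16942 and ∂z/∂N = −n_y/n_z = 0.03952.
Intercept c from DH-11: 92.5 − 37.78 − 3.52 = 51.20.
At (209, 220): z_contact = 35.4 + 8.7 + 51.20 = 95.3 m.
Depth below ground = 113 − 95.3 = 18 m.

18 m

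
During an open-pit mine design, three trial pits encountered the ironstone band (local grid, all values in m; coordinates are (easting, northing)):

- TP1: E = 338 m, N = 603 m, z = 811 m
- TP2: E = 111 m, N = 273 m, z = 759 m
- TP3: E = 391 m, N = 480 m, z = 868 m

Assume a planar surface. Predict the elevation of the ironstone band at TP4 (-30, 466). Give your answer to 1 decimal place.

Let the plane be z = a·E + b·N + c.
TP2−TP1: −227a − 330b = −52;  TP3−TP1: 53a − 123b = 57.
Solving gives a = 0.55506, b = −0.22424.
Then c = 811 − a·338 − b·603 = 758.61.
At (-30, 466): z = −16.7 − 104.5 + 758.61 = 637.5 m.

637.5 m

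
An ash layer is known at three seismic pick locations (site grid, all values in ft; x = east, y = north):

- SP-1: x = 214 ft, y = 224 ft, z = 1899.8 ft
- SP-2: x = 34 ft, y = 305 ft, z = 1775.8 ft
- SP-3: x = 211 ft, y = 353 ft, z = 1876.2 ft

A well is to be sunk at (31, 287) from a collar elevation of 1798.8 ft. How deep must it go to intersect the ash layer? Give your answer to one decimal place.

Two edge vectors: SP-1→SP-2 = (-180, 81, -124), SP-1→SP-3 = (-3, 129, -23.6).
Normal n = (SP-1→SP-2) × (SP-1→SP-3) = (14084.4, -3876, -22977).
So ∂z/∂x = −n_x/n_z = 0.61298 and ∂z/∂y = −n_y/n_z = −0.16869.
Intercept c from SP-1: 1899.8 − 131.18 + 37.79 = 1806.41.
At (31, 287): z_contact = 19.00 − 48.41 + 1806.41 = 1777.00 ft.
Depth below ground = 1798.8 − 1777.00 = 21.8 ft.

21.8 ft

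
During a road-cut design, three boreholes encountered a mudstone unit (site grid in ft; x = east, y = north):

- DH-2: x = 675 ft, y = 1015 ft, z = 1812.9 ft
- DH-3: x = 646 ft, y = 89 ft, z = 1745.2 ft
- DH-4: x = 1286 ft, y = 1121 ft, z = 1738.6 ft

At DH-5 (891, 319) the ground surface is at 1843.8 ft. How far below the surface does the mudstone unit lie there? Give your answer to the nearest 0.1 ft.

113.9 ft

Two edge vectors: DH-2→DH-3 = (-29, -926, -67.7), DH-2→DH-4 = (611, 106, -74.3).
Normal n = (DH-2→DH-3) × (DH-2→DH-4) = (75978, -43519.4, 562712).
So ∂z/∂x = −n_x/n_z = −0.135021 and ∂z/∂y = −n_y/n_z = 0.077339.
Intercept c from DH-2: 1812.9 + 91.14 − 78.50 = 1825.54.
At (891, 319): z_contact = −120.30 + 24.67 + 1825.54 = 1729.91 ft.
Depth below ground = 1843.8 − 1729.91 = 113.9 ft.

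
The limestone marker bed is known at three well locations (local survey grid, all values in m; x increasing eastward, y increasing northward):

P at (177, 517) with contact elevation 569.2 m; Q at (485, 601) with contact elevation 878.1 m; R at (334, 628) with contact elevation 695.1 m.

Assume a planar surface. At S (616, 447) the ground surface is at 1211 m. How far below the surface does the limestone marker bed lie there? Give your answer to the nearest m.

Let the plane be z = a·x + b·y + c.
Q−P: 308a + 84b = 308.9;  R−P: 157a + 111b = 125.9.
Solving gives a = 1.12916, b = −0.46286.
Then c = 569.2 − a·177 − b·517 = 608.64.
At (616, 447): z_contact = 695.6 − 206.9 + 608.64 = 1097.3 m.
Depth below ground = 1211 − 1097.3 = 114 m.

114 m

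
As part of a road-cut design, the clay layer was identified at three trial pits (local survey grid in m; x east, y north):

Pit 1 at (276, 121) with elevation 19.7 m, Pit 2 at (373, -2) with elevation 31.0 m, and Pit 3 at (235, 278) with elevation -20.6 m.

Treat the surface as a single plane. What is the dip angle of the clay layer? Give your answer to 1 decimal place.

Two edge vectors: Pit 1→Pit 2 = (97, -123, 11.3), Pit 1→Pit 3 = (-41, 157, -40.3).
Normal n = (Pit 1→Pit 2) × (Pit 1→Pit 3) = (3182.8, 3445.8, 10186).
So ∂z/∂x = −n_x/n_z = −0.31247 and ∂z/∂y = −n_y/n_z = −0.33829.
Gradient magnitude |∇z| = √(a² + b²) = √(0.09764 + 0.11444) = 0.46052.
True dip = arctan(0.46052) = 24.7°, dipping toward NE (azimuth ≈ 043°).

24.7°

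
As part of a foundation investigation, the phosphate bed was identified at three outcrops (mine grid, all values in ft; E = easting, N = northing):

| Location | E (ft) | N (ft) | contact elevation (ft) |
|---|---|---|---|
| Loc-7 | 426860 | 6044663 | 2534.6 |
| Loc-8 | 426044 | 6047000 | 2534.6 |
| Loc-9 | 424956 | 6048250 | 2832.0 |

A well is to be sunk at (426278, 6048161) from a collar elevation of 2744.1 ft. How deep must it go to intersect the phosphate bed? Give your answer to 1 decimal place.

Let the plane be z = a·E + b·N + c.
Loc-8−Loc-7: −816a + 2337b = 0;  Loc-9−Loc-7: −1904a + 3587b = 297.4.
Solving gives a = −0.456454905, b = −0.159378349.
Then c = 2534.6 − a·426860 − b·6044663 = 1160765.35.
At (426278, 6048161): z_contact = −194576.68 − 963945.92 + 1160765.35 = 2242.75 ft.
Depth below ground = 2744.1 − 2242.75 = 501.3 ft.

501.3 ft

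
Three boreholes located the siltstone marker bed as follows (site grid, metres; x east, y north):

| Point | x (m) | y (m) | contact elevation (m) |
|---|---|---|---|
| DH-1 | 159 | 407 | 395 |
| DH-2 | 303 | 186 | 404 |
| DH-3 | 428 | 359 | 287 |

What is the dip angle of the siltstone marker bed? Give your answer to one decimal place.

Two edge vectors: DH-1→DH-2 = (144, -221, 9), DH-1→DH-3 = (269, -48, -108).
Normal n = (DH-1→DH-2) × (DH-1→DH-3) = (24300, 17973, 52537).
So ∂z/∂x = −n_x/n_z = −0.46253 and ∂z/∂y = −n_y/n_z = −0.34210.
Gradient magnitude |∇z| = √(a² + b²) = √(0.21394 + 0.11703) = 0.57530.
True dip = arctan(0.57530) = 29.9°, dipping toward NE (azimuth ≈ 054°).

29.9°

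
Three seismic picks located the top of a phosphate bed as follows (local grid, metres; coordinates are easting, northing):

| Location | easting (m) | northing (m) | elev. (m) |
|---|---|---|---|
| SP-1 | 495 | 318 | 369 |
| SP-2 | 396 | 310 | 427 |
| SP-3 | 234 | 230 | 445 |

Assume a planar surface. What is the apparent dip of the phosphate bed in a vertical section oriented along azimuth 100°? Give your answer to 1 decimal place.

41.0°

Let the plane be z = a·easting + b·northing + c.
SP-2−SP-1: −99a − 8b = 58;  SP-3−SP-1: −261a − 88b = 76.
Solving gives a = −0.67874, b = 1.14946.
Unit vector along 100° is (sin 100°, cos 100°) = (0.9848, -0.1736).
Slope in that direction = a·(0.9848) + b·(-0.1736) = −0.86803.
Apparent dip = arctan|0.86803| = 41.0° (true dip is 53.2°, so apparent ≤ true as expected).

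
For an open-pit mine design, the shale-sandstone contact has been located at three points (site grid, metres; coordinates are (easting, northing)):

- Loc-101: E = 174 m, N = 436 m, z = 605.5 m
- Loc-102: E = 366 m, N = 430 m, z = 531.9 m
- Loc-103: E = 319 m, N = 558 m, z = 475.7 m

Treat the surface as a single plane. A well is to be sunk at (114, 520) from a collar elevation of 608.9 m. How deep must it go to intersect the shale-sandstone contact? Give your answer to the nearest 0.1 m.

Let the plane be z = a·E + b·N + c.
Loc-102−Loc-101: 192a − 6b = −73.6;  Loc-103−Loc-101: 145a + 122b = −129.8.
Solving gives a = −0.40166, b = −0.58655.
Then c = 605.5 − a·174 − b·436 = 931.12.
At (114, 520): z_contact = −45.79 − 305.01 + 931.12 = 580.33 m.
Depth below ground = 608.9 − 580.33 = 28.6 m.

28.6 m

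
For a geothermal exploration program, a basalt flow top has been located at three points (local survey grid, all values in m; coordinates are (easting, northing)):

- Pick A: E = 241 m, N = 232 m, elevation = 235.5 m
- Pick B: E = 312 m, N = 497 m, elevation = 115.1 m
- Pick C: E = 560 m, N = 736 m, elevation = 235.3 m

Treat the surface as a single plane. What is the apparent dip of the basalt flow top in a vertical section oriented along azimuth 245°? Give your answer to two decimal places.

Two edge vectors: Pick A→Pick B = (71, 265, -120.4), Pick A→Pick C = (319, 504, -0.2).
Normal n = (Pick A→Pick B) × (Pick A→Pick C) = (60628.6, -38393.4, -48751).
So ∂z/∂E = −n_x/n_z = 1.24364 and ∂z/∂N = −n_y/n_z = −0.78754.
Unit vector along 245° is (sin 245°, cos 245°) = (-0.9063, -0.4226).
Slope in that direction = a·(-0.9063) + b·(-0.4226) = −0.79429.
Apparent dip = arctan|0.79429| = 38.46° (true dip is 55.8°, so apparent ≤ true as expected).

38.46°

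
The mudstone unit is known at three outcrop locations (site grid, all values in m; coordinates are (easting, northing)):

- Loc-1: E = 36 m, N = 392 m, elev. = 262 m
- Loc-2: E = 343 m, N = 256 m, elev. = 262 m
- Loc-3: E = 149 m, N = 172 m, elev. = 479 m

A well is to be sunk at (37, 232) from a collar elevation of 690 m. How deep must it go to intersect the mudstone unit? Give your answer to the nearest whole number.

224 m

Two edge vectors: Loc-1→Loc-2 = (307, -136, 0), Loc-1→Loc-3 = (113, -220, 217).
Normal n = (Loc-1→Loc-2) × (Loc-1→Loc-3) = (-29512, -66619, -52172).
So ∂z/∂E = −n_x/n_z = −0.56567 and ∂z/∂N = −n_y/n_z = −1.27691.
Intercept c from Loc-1: 262 + 20.36 + 500.55 = 782.91.
At (37, 232): z_contact = −20.9 − 296.2 + 782.91 = 465.7 m.
Depth below ground = 690 − 465.7 = 224 m.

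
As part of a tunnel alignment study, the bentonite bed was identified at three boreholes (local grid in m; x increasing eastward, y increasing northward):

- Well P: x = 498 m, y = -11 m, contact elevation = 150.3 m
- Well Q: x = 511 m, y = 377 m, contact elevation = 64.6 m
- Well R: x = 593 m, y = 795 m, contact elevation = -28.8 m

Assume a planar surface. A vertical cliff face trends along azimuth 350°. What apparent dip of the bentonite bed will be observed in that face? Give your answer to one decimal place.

12.1°

Let the plane be z = a·x + b·y + c.
Well Q−Well P: 13a + 388b = −85.7;  Well R−Well P: 95a + 806b = −179.1.
Solving gives a = −0.01579, b = −0.22035.
Unit vector along 350° is (sin 350°, cos 350°) = (-0.1736, 0.9848).
Slope in that direction = a·(-0.1736) + b·(0.9848) = −0.21426.
Apparent dip = arctan|0.21426| = 12.1° (true dip is 12.5°, so apparent ≤ true as expected).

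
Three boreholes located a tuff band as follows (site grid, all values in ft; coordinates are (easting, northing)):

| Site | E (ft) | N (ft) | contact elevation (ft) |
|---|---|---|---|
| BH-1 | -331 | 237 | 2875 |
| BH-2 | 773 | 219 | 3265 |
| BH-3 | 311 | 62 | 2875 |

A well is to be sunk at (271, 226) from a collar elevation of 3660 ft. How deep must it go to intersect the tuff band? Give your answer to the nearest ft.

Let the plane be z = a·E + b·N + c.
BH-2−BH-1: 1104a − 18b = 390;  BH-3−BH-1: 642a − 175b = 0.
Solving gives a = 0.37573, b = 1.37841.
Then c = 2875 − a·-331 − b·237 = 2672.68.
At (271, 226): z_contact = 101.8 + 311.5 + 2672.68 = 3086.0 ft.
Depth below ground = 3660 − 3086.0 = 574 ft.

574 ft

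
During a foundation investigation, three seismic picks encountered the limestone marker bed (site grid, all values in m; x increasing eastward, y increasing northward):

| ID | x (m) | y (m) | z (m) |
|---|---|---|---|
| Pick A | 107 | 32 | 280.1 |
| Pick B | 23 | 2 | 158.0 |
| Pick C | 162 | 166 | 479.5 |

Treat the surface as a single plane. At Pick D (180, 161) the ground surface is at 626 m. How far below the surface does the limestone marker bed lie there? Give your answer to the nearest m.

132 m

Let the plane be z = a·x + b·y + c.
Pick B−Pick A: −84a − 30b = −122.1;  Pick C−Pick A: 55a + 134b = 199.4.
Solving gives a = 1.08051, b = 1.04457.
Then c = 280.1 − a·107 − b·32 = 131.06.
At (180, 161): z_contact = 194.5 + 168.2 + 131.06 = 493.7 m.
Depth below ground = 626 − 493.7 = 132 m.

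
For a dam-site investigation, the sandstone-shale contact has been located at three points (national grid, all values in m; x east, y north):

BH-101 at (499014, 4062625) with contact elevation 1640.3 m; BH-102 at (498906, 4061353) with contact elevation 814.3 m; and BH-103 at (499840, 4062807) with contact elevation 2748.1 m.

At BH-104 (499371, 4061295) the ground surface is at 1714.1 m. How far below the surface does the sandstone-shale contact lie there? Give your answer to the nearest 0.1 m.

363.7 m

Two edge vectors: BH-101→BH-102 = (-108, -1272, -826), BH-101→BH-103 = (826, 182, 1107.8).
Normal n = (BH-101→BH-102) × (BH-101→BH-103) = (-1258789.6, -562633.6, 1031016).
So ∂z/∂x = −n_x/n_z = 1.220921499 and ∂z/∂y = −n_y/n_z = 0.545707923.
Intercept c from BH-101: 1640.3 − 609256.92 − 2217006.65 = −2824623.27.
At (499371, 4061295): z_contact = 609692.79 + 2216280.86 − 2824623.27 = 1350.38 m.
Depth below ground = 1714.1 − 1350.38 = 363.7 m.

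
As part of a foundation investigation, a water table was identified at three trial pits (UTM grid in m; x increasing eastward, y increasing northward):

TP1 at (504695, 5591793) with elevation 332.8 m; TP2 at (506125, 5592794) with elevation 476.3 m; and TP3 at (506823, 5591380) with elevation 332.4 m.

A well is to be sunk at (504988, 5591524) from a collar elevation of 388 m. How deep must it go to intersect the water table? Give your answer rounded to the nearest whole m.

Two edge vectors: TP1→TP2 = (1430, 1001, 143.5), TP1→TP3 = (2128, -413, -0.4).
Normal n = (TP1→TP2) × (TP1→TP3) = (58865.1, 305940, -2720718).
So ∂z/∂x = −n_x/n_z = 0.02163587 and ∂z/∂y = −n_y/n_z = 0.11244826.
Intercept c from TP1: 332.8 − 10919.52 − 628787.38 = −639374.10.
At (504988, 5591524): z_contact = 10925.9 + 628757.1 − 639374.10 = 308.9 m.
Depth below ground = 388 − 308.9 = 79 m.

79 m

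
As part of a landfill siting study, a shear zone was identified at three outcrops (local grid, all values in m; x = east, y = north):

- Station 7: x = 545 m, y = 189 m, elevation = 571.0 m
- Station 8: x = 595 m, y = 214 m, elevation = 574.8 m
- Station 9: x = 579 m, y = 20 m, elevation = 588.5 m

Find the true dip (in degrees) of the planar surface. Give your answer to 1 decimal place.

8.0°

Let the plane be z = a·x + b·y + c.
Station 8−Station 7: 50a + 25b = 3.8;  Station 9−Station 7: 34a − 169b = 17.5.
Solving gives a = 0.11610, b = −0.08019.
Gradient magnitude |∇z| = √(a² + b²) = √(0.01348 + 0.00643) = 0.14110.
True dip = arctan(0.14110) = 8.0°, dipping toward NW (azimuth ≈ 305°).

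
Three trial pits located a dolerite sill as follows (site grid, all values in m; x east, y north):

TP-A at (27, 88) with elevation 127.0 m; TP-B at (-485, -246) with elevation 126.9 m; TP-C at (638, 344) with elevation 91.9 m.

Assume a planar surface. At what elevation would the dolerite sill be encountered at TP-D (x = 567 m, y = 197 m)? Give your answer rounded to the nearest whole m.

67 m

Two edge vectors: TP-A→TP-B = (-512, -334, -0.1), TP-A→TP-C = (611, 256, -35.1).
Normal n = (TP-A→TP-B) × (TP-A→TP-C) = (11749, -18032.3, 73002).
So ∂z/∂x = −n_x/n_z = −0.16094 and ∂z/∂y = −n_y/n_z = 0.24701.
Intercept c from TP-A: 127 + 4.35 − 21.74 = 109.61.
At (567, 197): z = −91.3 + 48.7 + 109.61 = 67.0 m.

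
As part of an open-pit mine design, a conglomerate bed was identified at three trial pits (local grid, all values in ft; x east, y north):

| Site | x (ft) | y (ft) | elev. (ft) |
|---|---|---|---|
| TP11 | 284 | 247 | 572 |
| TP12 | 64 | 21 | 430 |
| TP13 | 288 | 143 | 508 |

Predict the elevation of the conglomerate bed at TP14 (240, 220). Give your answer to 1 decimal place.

Two edge vectors: TP11→TP12 = (-220, -226, -142), TP11→TP13 = (4, -104, -64).
Normal n = (TP11→TP12) × (TP11→TP13) = (-304, -14648, 23784).
So ∂z/∂x = −n_x/n_z = 0.01278 and ∂z/∂y = −n_y/n_z = 0.61588.
Intercept c from TP11: 572 − 3.63 − 152.12 = 416.25.
At (240, 220): z = 3.1 + 135.5 + 416.25 = 554.8 ft.

554.8 ft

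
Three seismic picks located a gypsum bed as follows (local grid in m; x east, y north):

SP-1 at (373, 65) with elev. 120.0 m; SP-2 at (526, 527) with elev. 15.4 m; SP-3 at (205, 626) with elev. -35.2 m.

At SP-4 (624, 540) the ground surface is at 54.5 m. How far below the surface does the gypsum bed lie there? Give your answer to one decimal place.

34.6 m

Two edge vectors: SP-1→SP-2 = (153, 462, -104.6), SP-1→SP-3 = (-168, 561, -155.2).
Normal n = (SP-1→SP-2) × (SP-1→SP-3) = (-13021.8, 41318.4, 163449).
So ∂z/∂x = −n_x/n_z = 0.07967 and ∂z/∂y = −n_y/n_z = −0.25279.
Intercept c from SP-1: 120 − 29.72 + 16.43 = 106.71.
At (624, 540): z_contact = 49.71 − 136.51 + 106.71 = 19.92 m.
Depth below ground = 54.5 − 19.92 = 34.6 m.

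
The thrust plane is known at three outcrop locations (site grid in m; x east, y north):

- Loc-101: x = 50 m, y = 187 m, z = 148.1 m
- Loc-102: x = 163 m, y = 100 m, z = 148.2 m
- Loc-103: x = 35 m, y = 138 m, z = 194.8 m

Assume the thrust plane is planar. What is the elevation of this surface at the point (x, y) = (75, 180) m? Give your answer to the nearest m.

Two edge vectors: Loc-101→Loc-102 = (113, -87, 0.1), Loc-101→Loc-103 = (-15, -49, 46.7).
Normal n = (Loc-101→Loc-102) × (Loc-101→Loc-103) = (-4058, -5278.6, -6842).
So ∂z/∂x = −n_x/n_z = −0.59310 and ∂z/∂y = −n_y/n_z = −0.77150.
Intercept c from Loc-101: 148.1 + 29.66 + 144.27 = 322.03.
At (75, 180): z = −44.5 − 138.9 + 322.03 = 138.7 m.

139 m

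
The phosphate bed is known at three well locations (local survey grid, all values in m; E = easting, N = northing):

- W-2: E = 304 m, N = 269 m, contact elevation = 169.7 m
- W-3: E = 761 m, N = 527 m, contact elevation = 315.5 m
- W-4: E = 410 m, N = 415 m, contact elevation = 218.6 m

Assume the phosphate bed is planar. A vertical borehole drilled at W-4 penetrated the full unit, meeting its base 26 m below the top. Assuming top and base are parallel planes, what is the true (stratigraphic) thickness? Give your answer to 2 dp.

25.03 m

Two edge vectors: W-2→W-3 = (457, 258, 145.8), W-2→W-4 = (106, 146, 48.9).
Normal n = (W-2→W-3) × (W-2→W-4) = (-8670.6, -6892.5, 39374).
So ∂z/∂E = −n_x/n_z = 0.22021 and ∂z/∂N = −n_y/n_z = 0.17505.
|∇z| = √(a²+b²) = 0.28131, so dip δ = arctan(0.28131) = 15.71°.
True thickness = vertical thickness × cos δ = 26 × cos 15.71° = 25.03 m.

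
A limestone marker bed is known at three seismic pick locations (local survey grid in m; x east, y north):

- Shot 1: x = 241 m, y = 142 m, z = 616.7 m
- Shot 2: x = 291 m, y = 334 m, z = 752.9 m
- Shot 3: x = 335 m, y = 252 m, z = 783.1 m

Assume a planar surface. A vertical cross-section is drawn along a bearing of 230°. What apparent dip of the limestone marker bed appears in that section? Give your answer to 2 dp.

Two edge vectors: Shot 1→Shot 2 = (50, 192, 136.2), Shot 1→Shot 3 = (94, 110, 166.4).
Normal n = (Shot 1→Shot 2) × (Shot 1→Shot 3) = (16966.8, 4482.8, -12548).
So ∂z/∂x = −n_x/n_z = 1.35215 and ∂z/∂y = −n_y/n_z = 0.35725.
Unit vector along 230° is (sin 230°, cos 230°) = (-0.7660, -0.6428).
Slope in that direction = a·(-0.7660) + b·(-0.6428) = −1.26545.
Apparent dip = arctan|1.26545| = 51.68° (true dip is 54.4°, so apparent ≤ true as expected).

51.68°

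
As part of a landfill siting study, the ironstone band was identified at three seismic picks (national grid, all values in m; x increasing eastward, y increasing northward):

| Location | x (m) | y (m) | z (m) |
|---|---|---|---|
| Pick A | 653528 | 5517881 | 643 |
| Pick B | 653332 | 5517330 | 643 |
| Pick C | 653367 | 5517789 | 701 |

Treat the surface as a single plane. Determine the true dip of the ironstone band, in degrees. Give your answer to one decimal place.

Let the plane be z = a·x + b·y + c.
Pick B−Pick A: −196a − 551b = 0;  Pick C−Pick A: −161a − 92b = 58.
Solving gives a = −0.45216, b = 0.16084.
Gradient magnitude |∇z| = √(a² + b²) = √(0.20445 + 0.02587) = 0.47991.
True dip = arctan(0.47991) = 25.6°, dipping toward ESE (azimuth ≈ 110°).

25.6°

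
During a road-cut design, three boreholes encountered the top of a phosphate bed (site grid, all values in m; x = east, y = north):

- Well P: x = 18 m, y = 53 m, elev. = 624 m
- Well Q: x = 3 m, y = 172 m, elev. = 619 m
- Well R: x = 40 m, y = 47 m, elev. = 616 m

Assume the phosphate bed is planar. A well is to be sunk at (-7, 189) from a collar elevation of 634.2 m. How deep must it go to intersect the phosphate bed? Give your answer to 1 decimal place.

Two edge vectors: Well P→Well Q = (-15, 119, -5), Well P→Well R = (22, -6, -8).
Normal n = (Well P→Well Q) × (Well P→Well R) = (-982, -230, -2528).
So ∂z/∂x = −n_x/n_z = −0.38845 and ∂z/∂y = −n_y/n_z = −0.09098.
Intercept c from Well P: 624 + 6.99 + 4.82 = 635.81.
At (-7, 189): z_contact = 2.72 − 17.20 + 635.81 = 621.34 m.
Depth below ground = 634.2 − 621.34 = 12.9 m.

12.9 m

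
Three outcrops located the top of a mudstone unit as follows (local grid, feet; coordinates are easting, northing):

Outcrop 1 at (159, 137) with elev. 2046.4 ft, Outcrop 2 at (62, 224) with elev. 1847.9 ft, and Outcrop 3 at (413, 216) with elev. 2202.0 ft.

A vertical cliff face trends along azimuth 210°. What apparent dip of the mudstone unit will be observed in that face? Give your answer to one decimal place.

28.2°

Two edge vectors: Outcrop 1→Outcrop 2 = (-97, 87, -198.5), Outcrop 1→Outcrop 3 = (254, 79, 155.6).
Normal n = (Outcrop 1→Outcrop 2) × (Outcrop 1→Outcrop 3) = (29218.7, -35325.8, -29761).
So ∂z/∂easting = −n_x/n_z = 0.98178 and ∂z/∂northing = −n_y/n_z = −1.18698.
Unit vector along 210° is (sin 210°, cos 210°) = (-0.5000, -0.8660).
Slope in that direction = a·(-0.5000) + b·(-0.8660) = 0.53707.
Apparent dip = arctan|0.53707| = 28.2° (true dip is 57.0°, so apparent ≤ true as expected).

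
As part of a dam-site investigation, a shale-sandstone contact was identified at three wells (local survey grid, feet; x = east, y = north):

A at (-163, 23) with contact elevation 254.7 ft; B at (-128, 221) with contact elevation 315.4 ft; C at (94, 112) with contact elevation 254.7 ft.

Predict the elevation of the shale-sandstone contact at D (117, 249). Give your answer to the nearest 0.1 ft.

296.8 ft

Two edge vectors: A→B = (35, 198, 60.7), A→C = (257, 89, 0).
Normal n = (A→B) × (A→C) = (-5402.3, 15599.9, -47771).
So ∂z/∂x = −n_x/n_z = −0.11309 and ∂z/∂y = −n_y/n_z = 0.32656.
Intercept c from A: 254.7 − 18.43 − 7.51 = 228.76.
At (117, 249): z = −13.2 + 81.3 + 228.76 = 296.8 ft.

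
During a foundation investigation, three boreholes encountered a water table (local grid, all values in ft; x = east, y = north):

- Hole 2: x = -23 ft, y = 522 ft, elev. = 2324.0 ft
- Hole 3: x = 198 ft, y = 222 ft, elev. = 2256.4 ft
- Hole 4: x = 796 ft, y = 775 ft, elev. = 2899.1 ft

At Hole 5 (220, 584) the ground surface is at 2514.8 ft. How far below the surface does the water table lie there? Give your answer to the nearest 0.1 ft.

Two edge vectors: Hole 2→Hole 3 = (221, -300, -67.6), Hole 2→Hole 4 = (819, 253, 575.1).
Normal n = (Hole 2→Hole 3) × (Hole 2→Hole 4) = (-155427.2, -182461.5, 301613).
So ∂z/∂x = −n_x/n_z = 0.51532 and ∂z/∂y = −n_y/n_z = 0.60495.
Intercept c from Hole 2: 2324 + 11.85 − 315.79 = 2020.07.
At (220, 584): z_contact = 113.37 + 353.29 + 2020.07 = 2486.73 ft.
Depth below ground = 2514.8 − 2486.73 = 28.1 ft.

28.1 ft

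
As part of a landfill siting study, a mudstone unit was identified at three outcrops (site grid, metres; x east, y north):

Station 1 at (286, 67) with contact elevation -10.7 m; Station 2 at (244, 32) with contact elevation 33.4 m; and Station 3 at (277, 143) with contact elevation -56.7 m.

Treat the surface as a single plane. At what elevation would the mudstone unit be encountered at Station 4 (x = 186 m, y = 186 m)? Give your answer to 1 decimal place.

Two edge vectors: Station 1→Station 2 = (-42, -35, 44.1), Station 1→Station 3 = (-9, 76, -46).
Normal n = (Station 1→Station 2) × (Station 1→Station 3) = (-1741.6, -2328.9, -3507).
So ∂z/∂x = −n_x/n_z = −0.49661 and ∂z/∂y = −n_y/n_z = −0.66407.
Intercept c from Station 1: -10.7 + 142.03 + 44.49 = 175.82.
At (186, 186): z = −92.4 − 123.5 + 175.82 = -40.1 m.

-40.1 m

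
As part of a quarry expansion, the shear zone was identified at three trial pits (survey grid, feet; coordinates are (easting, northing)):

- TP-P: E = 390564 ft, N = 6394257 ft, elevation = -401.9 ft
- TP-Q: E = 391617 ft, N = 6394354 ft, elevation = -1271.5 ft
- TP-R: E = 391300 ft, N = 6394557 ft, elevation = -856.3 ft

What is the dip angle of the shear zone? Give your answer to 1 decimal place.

47.9°

Two edge vectors: TP-P→TP-Q = (1053, 97, -869.6), TP-P→TP-R = (736, 300, -454.4).
Normal n = (TP-P→TP-Q) × (TP-P→TP-R) = (216803.2, -161542.4, 244508).
So ∂z/∂E = −n_x/n_z = −0.88669 and ∂z/∂N = −n_y/n_z = 0.66068.
Gradient magnitude |∇z| = √(a² + b²) = √(0.78622 + 0.43650) = 1.10577.
True dip = arctan(1.10577) = 47.9°, dipping toward SE (azimuth ≈ 127°).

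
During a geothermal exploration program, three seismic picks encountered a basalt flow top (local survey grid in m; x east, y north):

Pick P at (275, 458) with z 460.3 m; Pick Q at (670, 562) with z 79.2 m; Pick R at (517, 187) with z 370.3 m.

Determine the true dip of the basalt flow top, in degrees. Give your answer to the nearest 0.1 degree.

43.6°

Let the plane be z = a·x + b·y + c.
Pick Q−Pick P: 395a + 104b = −381.1;  Pick R−Pick P: 242a − 271b = −90.
Solving gives a = −0.85194, b = −0.42867.
Gradient magnitude |∇z| = √(a² + b²) = √(0.72581 + 0.18376) = 0.95371.
True dip = arctan(0.95371) = 43.6°, dipping toward ENE (azimuth ≈ 063°).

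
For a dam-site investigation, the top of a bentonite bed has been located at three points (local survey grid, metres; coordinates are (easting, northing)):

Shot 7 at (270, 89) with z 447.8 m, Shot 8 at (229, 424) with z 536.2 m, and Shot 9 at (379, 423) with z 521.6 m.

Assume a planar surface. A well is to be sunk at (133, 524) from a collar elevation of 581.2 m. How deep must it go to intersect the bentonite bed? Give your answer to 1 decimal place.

Let the plane be z = a·E + b·N + c.
Shot 8−Shot 7: −41a + 335b = 88.4;  Shot 9−Shot 7: 109a + 334b = 73.8.
Solving gives a = −0.09565, b = 0.25217.
Then c = 447.8 − a·270 − b·89 = 451.18.
At (133, 524): z_contact = −12.72 + 132.14 + 451.18 = 570.60 m.
Depth below ground = 581.2 − 570.60 = 10.6 m.

10.6 m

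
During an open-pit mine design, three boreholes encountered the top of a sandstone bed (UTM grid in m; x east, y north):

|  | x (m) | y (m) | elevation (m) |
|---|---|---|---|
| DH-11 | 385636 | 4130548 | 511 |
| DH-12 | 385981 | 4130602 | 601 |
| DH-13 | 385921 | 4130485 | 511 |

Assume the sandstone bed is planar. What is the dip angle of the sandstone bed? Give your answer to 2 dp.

Two edge vectors: DH-11→DH-12 = (345, 54, 90), DH-11→DH-13 = (285, -63, 0).
Normal n = (DH-11→DH-12) × (DH-11→DH-13) = (5670, 25650, -37125).
So ∂z/∂x = −n_x/n_z = 0.15273 and ∂z/∂y = −n_y/n_z = 0.69091.
Gradient magnitude |∇z| = √(a² + b²) = √(0.02333 + 0.47736) = 0.70759.
True dip = arctan(0.70759) = 35.28°, dipping toward SSW (azimuth ≈ 192°).

35.28°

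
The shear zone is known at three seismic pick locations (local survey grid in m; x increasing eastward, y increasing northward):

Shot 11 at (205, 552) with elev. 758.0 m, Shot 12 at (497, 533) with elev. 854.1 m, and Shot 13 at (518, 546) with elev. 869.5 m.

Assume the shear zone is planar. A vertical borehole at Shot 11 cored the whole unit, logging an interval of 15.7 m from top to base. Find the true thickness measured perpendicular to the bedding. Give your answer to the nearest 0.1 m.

12.9 m

Two edge vectors: Shot 11→Shot 12 = (292, -19, 96.1), Shot 11→Shot 13 = (313, -6, 111.5).
Normal n = (Shot 11→Shot 12) × (Shot 11→Shot 13) = (-1541.9, -2478.7, 4195).
So ∂z/∂x = −n_x/n_z = 0.36756 and ∂z/∂y = −n_y/n_z = 0.59087.
|∇z| = √(a²+b²) = 0.69586, so dip δ = arctan(0.69586) = 34.83°.
True thickness = vertical thickness × cos δ = 15.7 × cos 34.83° = 12.9 m.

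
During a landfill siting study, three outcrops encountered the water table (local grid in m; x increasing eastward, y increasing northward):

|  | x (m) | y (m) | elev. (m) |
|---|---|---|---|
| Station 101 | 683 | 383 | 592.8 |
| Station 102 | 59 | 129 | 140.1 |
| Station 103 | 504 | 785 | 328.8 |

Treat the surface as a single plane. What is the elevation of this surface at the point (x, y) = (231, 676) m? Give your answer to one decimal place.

130.1 m

Let the plane be z = a·x + b·y + c.
Station 102−Station 101: −624a − 254b = −452.7;  Station 103−Station 101: −179a + 402b = −264.
Solving gives a = 0.84046, b = −0.28248.
Then c = 592.8 − a·683 − b·383 = 126.95.
At (231, 676): z = 194.1 − 191.0 + 126.95 = 130.1 m.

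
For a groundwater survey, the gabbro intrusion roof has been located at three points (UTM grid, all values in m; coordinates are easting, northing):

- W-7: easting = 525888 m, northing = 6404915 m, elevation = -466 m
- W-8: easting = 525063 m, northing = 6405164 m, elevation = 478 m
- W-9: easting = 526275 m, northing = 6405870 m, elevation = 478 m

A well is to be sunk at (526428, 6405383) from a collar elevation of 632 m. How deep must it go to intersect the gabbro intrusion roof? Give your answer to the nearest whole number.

Let the plane be z = a·easting + b·northing + c.
W-8−W-7: −825a + 249b = 944;  W-9−W-7: 387a + 955b = 944.
Solving gives a = −0.75371563, b = 1.29391408.
Then c = -466 − a·525888 − b·6404915 = −7891505.71.
At (526428, 6405383): z_contact = −396777.0 + 8288015.3 − 7891505.71 = -267.5 m.
Depth below ground = 632 − (-267.5) = 899 m.

899 m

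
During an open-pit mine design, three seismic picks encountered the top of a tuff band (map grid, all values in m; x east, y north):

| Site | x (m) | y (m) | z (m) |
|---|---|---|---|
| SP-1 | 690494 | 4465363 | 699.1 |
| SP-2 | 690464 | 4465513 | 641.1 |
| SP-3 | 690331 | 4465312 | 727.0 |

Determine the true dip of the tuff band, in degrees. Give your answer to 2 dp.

Let the plane be z = a·x + b·y + c.
SP-2−SP-1: −30a + 150b = −58;  SP-3−SP-1: −163a − 51b = 27.9.
Solving gives a = −0.04723, b = −0.39611.
Gradient magnitude |∇z| = √(a² + b²) = √(0.00223 + 0.15691) = 0.39892.
True dip = arctan(0.39892) = 21.75°, dipping toward N (azimuth ≈ 007°).

21.75°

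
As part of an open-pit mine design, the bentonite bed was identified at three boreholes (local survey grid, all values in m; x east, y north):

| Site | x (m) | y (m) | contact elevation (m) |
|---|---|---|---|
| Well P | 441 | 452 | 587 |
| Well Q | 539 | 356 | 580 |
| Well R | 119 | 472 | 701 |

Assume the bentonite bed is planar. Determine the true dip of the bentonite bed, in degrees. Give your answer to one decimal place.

25.8°

Two edge vectors: Well P→Well Q = (98, -96, -7), Well P→Well R = (-322, 20, 114).
Normal n = (Well P→Well Q) × (Well P→Well R) = (-10804, -8918, -28952).
So ∂z/∂x = −n_x/n_z = −0.37317 and ∂z/∂y = −n_y/n_z = −0.30803.
Gradient magnitude |∇z| = √(a² + b²) = √(0.13926 + 0.09488) = 0.48388.
True dip = arctan(0.48388) = 25.8°, dipping toward NE (azimuth ≈ 050°).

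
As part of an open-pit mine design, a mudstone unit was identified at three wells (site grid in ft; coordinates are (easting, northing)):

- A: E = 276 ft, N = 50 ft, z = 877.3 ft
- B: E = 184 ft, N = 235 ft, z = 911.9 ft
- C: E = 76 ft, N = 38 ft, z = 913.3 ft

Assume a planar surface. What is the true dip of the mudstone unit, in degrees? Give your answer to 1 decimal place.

Two edge vectors: A→B = (-92, 185, 34.6), A→C = (-200, -12, 36).
Normal n = (A→B) × (A→C) = (7075.2, -3608, 38104).
So ∂z/∂E = −n_x/n_z = −0.18568 and ∂z/∂N = −n_y/n_z = 0.09469.
Gradient magnitude |∇z| = √(a² + b²) = √(0.03448 + 0.00897) = 0.20843.
True dip = arctan(0.20843) = 11.8°, dipping toward ESE (azimuth ≈ 117°).

11.8°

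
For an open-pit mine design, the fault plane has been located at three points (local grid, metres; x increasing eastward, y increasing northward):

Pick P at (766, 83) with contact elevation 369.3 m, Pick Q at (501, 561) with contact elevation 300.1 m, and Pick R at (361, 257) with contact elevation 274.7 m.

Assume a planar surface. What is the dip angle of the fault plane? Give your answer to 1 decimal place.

Two edge vectors: Pick P→Pick Q = (-265, 478, -69.2), Pick P→Pick R = (-405, 174, -94.6).
Normal n = (Pick P→Pick Q) × (Pick P→Pick R) = (-33178, 2957, 147480).
So ∂z/∂x = −n_x/n_z = 0.22497 and ∂z/∂y = −n_y/n_z = −0.02005.
Gradient magnitude |∇z| = √(a² + b²) = √(0.05061 + 0.00040) = 0.22586.
True dip = arctan(0.22586) = 12.7°, dipping toward W (azimuth ≈ 275°).

12.7°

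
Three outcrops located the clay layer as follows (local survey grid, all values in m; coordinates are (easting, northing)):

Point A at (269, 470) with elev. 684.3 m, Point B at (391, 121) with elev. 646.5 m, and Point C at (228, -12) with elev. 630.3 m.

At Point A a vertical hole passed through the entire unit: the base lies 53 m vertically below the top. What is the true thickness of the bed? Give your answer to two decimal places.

52.67 m

Two edge vectors: Point A→Point B = (122, -349, -37.8), Point A→Point C = (-41, -482, -54).
Normal n = (Point A→Point B) × (Point A→Point C) = (626.4, 8137.8, -73113).
So ∂z/∂E = −n_x/n_z = 0.00857 and ∂z/∂N = −n_y/n_z = 0.11130.
|∇z| = √(a²+b²) = 0.11163, so dip δ = arctan(0.11163) = 6.37°.
True thickness = vertical thickness × cos δ = 53 × cos 6.37° = 52.67 m.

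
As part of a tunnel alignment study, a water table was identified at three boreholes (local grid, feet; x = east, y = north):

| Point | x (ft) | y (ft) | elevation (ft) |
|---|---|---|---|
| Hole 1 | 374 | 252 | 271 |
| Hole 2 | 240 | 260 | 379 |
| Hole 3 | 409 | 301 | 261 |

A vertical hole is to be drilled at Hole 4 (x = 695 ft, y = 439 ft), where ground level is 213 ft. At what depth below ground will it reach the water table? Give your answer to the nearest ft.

Let the plane be z = a·x + b·y + c.
Hole 2−Hole 1: −134a + 8b = 108;  Hole 3−Hole 1: 35a + 49b = −10.
Solving gives a = −0.78469, b = 0.35641.
Then c = 271 − a·374 − b·252 = 474.66.
At (695, 439): z_contact = −545.4 + 156.5 + 474.66 = 85.8 ft.
Depth below ground = 213 − 85.8 = 127 ft.

127 ft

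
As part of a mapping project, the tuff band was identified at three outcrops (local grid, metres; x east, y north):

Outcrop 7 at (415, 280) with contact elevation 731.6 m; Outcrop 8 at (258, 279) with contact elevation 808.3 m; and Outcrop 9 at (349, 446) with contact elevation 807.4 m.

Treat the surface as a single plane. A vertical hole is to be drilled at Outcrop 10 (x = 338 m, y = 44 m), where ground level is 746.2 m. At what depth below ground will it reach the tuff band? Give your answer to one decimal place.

38.6 m

Two edge vectors: Outcrop 7→Outcrop 8 = (-157, -1, 76.7), Outcrop 7→Outcrop 9 = (-66, 166, 75.8).
Normal n = (Outcrop 7→Outcrop 8) × (Outcrop 7→Outcrop 9) = (-12808, 6838.4, -26128).
So ∂z/∂x = −n_x/n_z = −0.49020 and ∂z/∂y = −n_y/n_z = 0.26173.
Intercept c from Outcrop 7: 731.6 + 203.43 − 73.28 = 861.75.
At (338, 44): z_contact = −165.69 + 11.52 + 861.75 = 707.58 m.
Depth below ground = 746.2 − 707.58 = 38.6 m.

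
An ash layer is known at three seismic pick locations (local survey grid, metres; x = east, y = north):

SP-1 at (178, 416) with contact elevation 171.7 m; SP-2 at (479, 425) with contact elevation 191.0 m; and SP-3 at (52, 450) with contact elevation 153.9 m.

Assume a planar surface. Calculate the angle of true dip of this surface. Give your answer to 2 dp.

Two edge vectors: SP-1→SP-2 = (301, 9, 19.3), SP-1→SP-3 = (-126, 34, -17.8).
Normal n = (SP-1→SP-2) × (SP-1→SP-3) = (-816.4, 2926, 11368).
So ∂z/∂x = −n_x/n_z = 0.07182 and ∂z/∂y = −n_y/n_z = −0.25739.
Gradient magnitude |∇z| = √(a² + b²) = √(0.00516 + 0.06625) = 0.26722.
True dip = arctan(0.26722) = 14.96°, dipping toward NNW (azimuth ≈ 344°).

14.96°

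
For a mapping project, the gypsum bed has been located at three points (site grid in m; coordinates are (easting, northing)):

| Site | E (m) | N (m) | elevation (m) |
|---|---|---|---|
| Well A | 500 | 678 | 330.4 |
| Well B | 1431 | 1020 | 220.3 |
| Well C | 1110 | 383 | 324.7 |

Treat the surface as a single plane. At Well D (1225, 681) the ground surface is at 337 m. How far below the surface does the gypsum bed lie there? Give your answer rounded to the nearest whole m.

Two edge vectors: Well A→Well B = (931, 342, -110.1), Well A→Well C = (610, -295, -5.7).
Normal n = (Well A→Well B) × (Well A→Well C) = (-34428.9, -61854.3, -483265).
So ∂z/∂E = −n_x/n_z = −0.07124 and ∂z/∂N = −n_y/n_z = −0.12799.
Intercept c from Well A: 330.4 + 35.62 + 86.78 = 452.80.
At (1225, 681): z_contact = −87.3 − 87.2 + 452.80 = 278.4 m.
Depth below ground = 337 − 278.4 = 59 m.

59 m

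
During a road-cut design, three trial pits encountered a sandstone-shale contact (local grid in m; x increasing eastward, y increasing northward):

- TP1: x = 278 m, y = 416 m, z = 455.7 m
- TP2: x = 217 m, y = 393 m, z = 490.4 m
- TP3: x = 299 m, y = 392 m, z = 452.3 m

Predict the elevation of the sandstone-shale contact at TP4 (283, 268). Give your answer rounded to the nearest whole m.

Let the plane be z = a·x + b·y + c.
TP2−TP1: −61a − 23b = 34.7;  TP3−TP1: 21a − 24b = −3.4.
Solving gives a = −0.46790, b = −0.26775.
Then c = 455.7 − a·278 − b·416 = 697.16.
At (283, 268): z = −132.4 − 71.8 + 697.16 = 493.0 m.

493 m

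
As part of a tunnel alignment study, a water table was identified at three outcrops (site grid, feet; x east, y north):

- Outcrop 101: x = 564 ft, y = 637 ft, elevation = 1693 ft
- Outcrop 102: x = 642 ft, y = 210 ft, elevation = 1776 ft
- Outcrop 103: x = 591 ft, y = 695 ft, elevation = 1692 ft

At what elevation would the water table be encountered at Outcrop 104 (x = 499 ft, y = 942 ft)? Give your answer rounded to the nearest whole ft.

Let the plane be z = a·x + b·y + c.
Outcrop 102−Outcrop 101: 78a − 427b = 83;  Outcrop 103−Outcrop 101: 27a + 58b = −1.
Solving gives a = 0.27328, b = −0.14446.
Then c = 1693 − a·564 − b·637 = 1630.89.
At (499, 942): z = 136.4 − 136.1 + 1630.89 = 1631.2 ft.

1631 ft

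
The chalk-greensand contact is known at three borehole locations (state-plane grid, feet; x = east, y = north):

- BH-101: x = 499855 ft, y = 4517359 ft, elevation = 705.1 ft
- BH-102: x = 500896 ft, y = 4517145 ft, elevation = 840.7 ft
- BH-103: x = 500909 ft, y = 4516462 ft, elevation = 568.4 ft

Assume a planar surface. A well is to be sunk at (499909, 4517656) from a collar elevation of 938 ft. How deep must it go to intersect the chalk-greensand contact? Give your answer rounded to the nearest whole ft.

102 ft

Two edge vectors: BH-101→BH-102 = (1041, -214, 135.6), BH-101→BH-103 = (1054, -897, -136.7).
Normal n = (BH-101→BH-102) × (BH-101→BH-103) = (150887, 285227.1, -708221).
So ∂z/∂x = −n_x/n_z = 0.21305073 and ∂z/∂y = −n_y/n_z = 0.40273742.
Intercept c from BH-101: 705.1 − 106494.47 − 1819309.52 = −1925098.89.
At (499909, 4517656): z_contact = 106506.0 + 1819429.1 − 1925098.89 = 836.2 ft.
Depth below ground = 938 − 836.2 = 102 ft.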